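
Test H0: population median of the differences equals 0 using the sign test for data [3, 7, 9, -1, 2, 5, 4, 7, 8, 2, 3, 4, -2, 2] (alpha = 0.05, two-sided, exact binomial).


Step 1: Discard zero differences. Original n = 14; n_eff = number of nonzero differences = 14.
Nonzero differences (with sign): +3, +7, +9, -1, +2, +5, +4, +7, +8, +2, +3, +4, -2, +2
Step 2: Count signs: positive = 12, negative = 2.
Step 3: Under H0: P(positive) = 0.5, so the number of positives S ~ Bin(14, 0.5).
Step 4: Two-sided exact p-value = sum of Bin(14,0.5) probabilities at or below the observed probability = 0.012939.
Step 5: alpha = 0.05. reject H0.

n_eff = 14, pos = 12, neg = 2, p = 0.012939, reject H0.


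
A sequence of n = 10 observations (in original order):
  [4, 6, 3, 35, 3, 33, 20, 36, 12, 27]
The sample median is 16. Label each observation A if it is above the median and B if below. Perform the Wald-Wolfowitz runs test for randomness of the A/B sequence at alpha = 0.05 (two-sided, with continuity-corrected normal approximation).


Step 1: Compute median = 16; label A = above, B = below.
Labels in order: BBBABAAABA  (n_A = 5, n_B = 5)
Step 2: Count runs R = 6.
Step 3: Under H0 (random ordering), E[R] = 2*n_A*n_B/(n_A+n_B) + 1 = 2*5*5/10 + 1 = 6.0000.
        Var[R] = 2*n_A*n_B*(2*n_A*n_B - n_A - n_B) / ((n_A+n_B)^2 * (n_A+n_B-1)) = 2000/900 = 2.2222.
        SD[R] = 1.4907.
Step 4: R = E[R], so z = 0 with no continuity correction.
Step 5: Two-sided p-value via normal approximation = 2*(1 - Phi(|z|)) = 1.000000.
Step 6: alpha = 0.05. fail to reject H0.

R = 6, z = 0.0000, p = 1.000000, fail to reject H0.


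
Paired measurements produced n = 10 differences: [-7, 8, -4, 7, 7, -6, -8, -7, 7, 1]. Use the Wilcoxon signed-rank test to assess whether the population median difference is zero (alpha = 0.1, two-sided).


Step 1: Drop any zero differences (none here) and take |d_i|.
|d| = [7, 8, 4, 7, 7, 6, 8, 7, 7, 1]
Step 2: Midrank |d_i| (ties get averaged ranks).
ranks: |7|->6, |8|->9.5, |4|->2, |7|->6, |7|->6, |6|->3, |8|->9.5, |7|->6, |7|->6, |1|->1
Step 3: Attach original signs; sum ranks with positive sign and with negative sign.
W+ = 9.5 + 6 + 6 + 6 + 1 = 28.5
W- = 6 + 2 + 3 + 9.5 + 6 = 26.5
(Check: W+ + W- = 55 should equal n(n+1)/2 = 55.)
Step 4: Test statistic W = min(W+, W-) = 26.5.
Step 5: Ties in |d|, so use the tie-corrected normal approximation.
        E[W] = n(n+1)/4 = 10*11/4 = 27.5.
        Tie groups: |d|=7 (t=5), |d|=8 (t=2); sum(t^3 - t) = 126.
        Var[W] = n(n+1)(2n+1)/24 - sum(t^3-t)/48 = 2310/24 - 126/48 = 93.625.
        z = (W - E[W]) / sqrt(Var[W]) = (26.5 - 27.5) / 9.6760 = -0.1033.
        Two-sided p = 2*Phi(z) = 0.917686.
Step 6: alpha = 0.1. fail to reject H0.

W+ = 28.5, W- = 26.5, W = min = 26.5, p = 0.917686, fail to reject H0.


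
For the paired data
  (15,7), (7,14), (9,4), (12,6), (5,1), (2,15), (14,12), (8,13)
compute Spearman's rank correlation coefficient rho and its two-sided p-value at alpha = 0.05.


Step 1: Rank x and y separately (midranks; no ties here).
rank(x): 15->8, 7->3, 9->5, 12->6, 5->2, 2->1, 14->7, 8->4
rank(y): 7->4, 14->7, 4->2, 6->3, 1->1, 15->8, 12->5, 13->6
Step 2: d_i = R_x(i) - R_y(i); compute d_i^2.
  (8-4)^2=16, (3-7)^2=16, (5-2)^2=9, (6-3)^2=9, (2-1)^2=1, (1-8)^2=49, (7-5)^2=4, (4-6)^2=4
sum(d^2) = 108.
Step 3: rho = 1 - 6*108 / (8*(8^2 - 1)) = 1 - 648/504 = -0.285714.
Step 4: Under H0, t = rho * sqrt((n-2)/(1-rho^2)) = -0.7303 ~ t(6).
Step 5: Two-sided p-value from the t-distribution with 6 df = 0.492726.
Step 6: alpha = 0.05. fail to reject H0.

rho = -0.2857, p = 0.492726, fail to reject H0 at alpha = 0.05.


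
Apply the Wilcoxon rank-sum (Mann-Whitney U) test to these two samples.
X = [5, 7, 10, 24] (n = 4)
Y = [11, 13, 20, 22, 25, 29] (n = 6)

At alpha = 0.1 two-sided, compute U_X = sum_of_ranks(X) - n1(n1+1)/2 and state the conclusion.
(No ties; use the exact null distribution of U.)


Step 1: Combine and sort all 10 observations; assign midranks.
sorted (value, group): (5,X), (7,X), (10,X), (11,Y), (13,Y), (20,Y), (22,Y), (24,X), (25,Y), (29,Y)
ranks: 5->1, 7->2, 10->3, 11->4, 13->5, 20->6, 22->7, 24->8, 25->9, 29->10
Step 2: Rank sum for X: R1 = 1 + 2 + 3 + 8 = 14.
Step 3: U_X = R1 - n1(n1+1)/2 = 14 - 4*5/2 = 14 - 10 = 4.
       U_Y = n1*n2 - U_X = 24 - 4 = 20.
Step 4: No ties, so the exact null distribution of U (based on enumerating the C(10,4) = 210 equally likely rank assignments) gives the two-sided p-value.
Step 5: p-value = 0.114286; compare to alpha = 0.1. fail to reject H0.

U_X = 4, p = 0.114286, fail to reject H0 at alpha = 0.1.


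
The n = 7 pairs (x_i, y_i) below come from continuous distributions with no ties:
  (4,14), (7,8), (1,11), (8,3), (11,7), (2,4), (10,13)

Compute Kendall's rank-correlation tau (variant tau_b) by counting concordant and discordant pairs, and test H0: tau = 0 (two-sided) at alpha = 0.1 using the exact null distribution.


Step 1: Enumerate the 21 unordered pairs (i,j) with i<j and classify each by sign(x_j-x_i) * sign(y_j-y_i).
  (1,2):dx=+3,dy=-6->D; (1,3):dx=-3,dy=-3->C; (1,4):dx=+4,dy=-11->D; (1,5):dx=+7,dy=-7->D
  (1,6):dx=-2,dy=-10->C; (1,7):dx=+6,dy=-1->D; (2,3):dx=-6,dy=+3->D; (2,4):dx=+1,dy=-5->D
  (2,5):dx=+4,dy=-1->D; (2,6):dx=-5,dy=-4->C; (2,7):dx=+3,dy=+5->C; (3,4):dx=+7,dy=-8->D
  (3,5):dx=+10,dy=-4->D; (3,6):dx=+1,dy=-7->D; (3,7):dx=+9,dy=+2->C; (4,5):dx=+3,dy=+4->C
  (4,6):dx=-6,dy=+1->D; (4,7):dx=+2,dy=+10->C; (5,6):dx=-9,dy=-3->C; (5,7):dx=-1,dy=+6->D
  (6,7):dx=+8,dy=+9->C
Step 2: C = 9, D = 12, total pairs = 21.
Step 3: tau = (C - D)/(n(n-1)/2) = (9 - 12)/21 = -0.142857.
Step 4: Exact two-sided p-value (enumerate n! = 5040 permutations of y under H0): p = 0.772619.
Step 5: alpha = 0.1. fail to reject H0.

tau_b = -0.1429 (C=9, D=12), p = 0.772619, fail to reject H0.


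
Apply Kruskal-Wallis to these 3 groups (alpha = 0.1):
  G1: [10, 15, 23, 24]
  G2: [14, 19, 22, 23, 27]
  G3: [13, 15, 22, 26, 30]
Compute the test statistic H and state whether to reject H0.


Step 1: Combine all N = 14 observations and assign midranks.
sorted (value, group, rank): (10,G1,1), (13,G3,2), (14,G2,3), (15,G1,4.5), (15,G3,4.5), (19,G2,6), (22,G2,7.5), (22,G3,7.5), (23,G1,9.5), (23,G2,9.5), (24,G1,11), (26,G3,12), (27,G2,13), (30,G3,14)
Step 2: Sum ranks within each group.
R_1 = 26 (n_1 = 4)
R_2 = 39 (n_2 = 5)
R_3 = 40 (n_3 = 5)
Step 3: H = 12/(N(N+1)) * sum(R_i^2/n_i) - 3(N+1)
     = 12/(14*15) * (26^2/4 + 39^2/5 + 40^2/5) - 3*15
     = 0.057143 * 793.2 - 45
     = 0.325714.
Step 4: Ties present; correction factor C = 1 - 18/(14^3 - 14) = 0.993407. Corrected H = 0.325714 / 0.993407 = 0.327876.
Step 5: Under H0, H ~ chi^2(2); p-value = 0.848795.
Step 6: alpha = 0.1. fail to reject H0.

H = 0.3279, df = 2, p = 0.848795, fail to reject H0.


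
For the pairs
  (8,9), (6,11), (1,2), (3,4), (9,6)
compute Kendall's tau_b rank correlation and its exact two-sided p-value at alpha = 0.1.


Step 1: Enumerate the 10 unordered pairs (i,j) with i<j and classify each by sign(x_j-x_i) * sign(y_j-y_i).
  (1,2):dx=-2,dy=+2->D; (1,3):dx=-7,dy=-7->C; (1,4):dx=-5,dy=-5->C; (1,5):dx=+1,dy=-3->D
  (2,3):dx=-5,dy=-9->C; (2,4):dx=-3,dy=-7->C; (2,5):dx=+3,dy=-5->D; (3,4):dx=+2,dy=+2->C
  (3,5):dx=+8,dy=+4->C; (4,5):dx=+6,dy=+2->C
Step 2: C = 7, D = 3, total pairs = 10.
Step 3: tau = (C - D)/(n(n-1)/2) = (7 - 3)/10 = 0.400000.
Step 4: Exact two-sided p-value (enumerate n! = 120 permutations of y under H0): p = 0.483333.
Step 5: alpha = 0.1. fail to reject H0.

tau_b = 0.4000 (C=7, D=3), p = 0.483333, fail to reject H0.


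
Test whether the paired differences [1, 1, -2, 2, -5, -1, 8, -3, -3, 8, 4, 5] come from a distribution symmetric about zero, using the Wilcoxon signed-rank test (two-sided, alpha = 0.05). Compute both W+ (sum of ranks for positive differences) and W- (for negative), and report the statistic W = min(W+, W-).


Step 1: Drop any zero differences (none here) and take |d_i|.
|d| = [1, 1, 2, 2, 5, 1, 8, 3, 3, 8, 4, 5]
Step 2: Midrank |d_i| (ties get averaged ranks).
ranks: |1|->2, |1|->2, |2|->4.5, |2|->4.5, |5|->9.5, |1|->2, |8|->11.5, |3|->6.5, |3|->6.5, |8|->11.5, |4|->8, |5|->9.5
Step 3: Attach original signs; sum ranks with positive sign and with negative sign.
W+ = 2 + 2 + 4.5 + 11.5 + 11.5 + 8 + 9.5 = 49
W- = 4.5 + 9.5 + 2 + 6.5 + 6.5 = 29
(Check: W+ + W- = 78 should equal n(n+1)/2 = 78.)
Step 4: Test statistic W = min(W+, W-) = 29.
Step 5: Ties in |d|, so use the tie-corrected normal approximation.
        E[W] = n(n+1)/4 = 12*13/4 = 39.
        Tie groups: |d|=1 (t=3), |d|=2 (t=2), |d|=3 (t=2), |d|=5 (t=2), |d|=8 (t=2); sum(t^3 - t) = 48.
        Var[W] = n(n+1)(2n+1)/24 - sum(t^3-t)/48 = 3900/24 - 48/48 = 161.5.
        z = (W - E[W]) / sqrt(Var[W]) = (29 - 39) / 12.7083 = -0.7869.
        Two-sided p = 2*Phi(z) = 0.431347.
Step 6: alpha = 0.05. fail to reject H0.

W+ = 49, W- = 29, W = min = 29, p = 0.431347, fail to reject H0.


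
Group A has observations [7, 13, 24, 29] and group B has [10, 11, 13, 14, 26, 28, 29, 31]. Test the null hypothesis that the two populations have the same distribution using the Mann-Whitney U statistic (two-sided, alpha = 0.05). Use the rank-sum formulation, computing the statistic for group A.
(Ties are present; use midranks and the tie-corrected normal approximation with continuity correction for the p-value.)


Step 1: Combine and sort all 12 observations; assign midranks.
sorted (value, group): (7,X), (10,Y), (11,Y), (13,X), (13,Y), (14,Y), (24,X), (26,Y), (28,Y), (29,X), (29,Y), (31,Y)
ranks: 7->1, 10->2, 11->3, 13->4.5, 13->4.5, 14->6, 24->7, 26->8, 28->9, 29->10.5, 29->10.5, 31->12
Step 2: Rank sum for X: R1 = 1 + 4.5 + 7 + 10.5 = 23.
Step 3: U_X = R1 - n1(n1+1)/2 = 23 - 4*5/2 = 23 - 10 = 13.
       U_Y = n1*n2 - U_X = 32 - 13 = 19.
Step 4: Ties are present, so use the tie-corrected normal approximation (with continuity correction) for the p-value.
Step 5: p-value = 0.670038; compare to alpha = 0.05. fail to reject H0.

U_X = 13, p = 0.670038, fail to reject H0 at alpha = 0.05.


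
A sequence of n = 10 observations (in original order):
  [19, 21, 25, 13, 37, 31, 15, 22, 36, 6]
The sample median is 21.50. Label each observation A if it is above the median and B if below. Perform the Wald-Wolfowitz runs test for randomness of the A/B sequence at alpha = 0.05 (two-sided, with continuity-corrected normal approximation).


Step 1: Compute median = 21.50; label A = above, B = below.
Labels in order: BBABAABAAB  (n_A = 5, n_B = 5)
Step 2: Count runs R = 7.
Step 3: Under H0 (random ordering), E[R] = 2*n_A*n_B/(n_A+n_B) + 1 = 2*5*5/10 + 1 = 6.0000.
        Var[R] = 2*n_A*n_B*(2*n_A*n_B - n_A - n_B) / ((n_A+n_B)^2 * (n_A+n_B-1)) = 2000/900 = 2.2222.
        SD[R] = 1.4907.
Step 4: Continuity-corrected z = (R - 0.5 - E[R]) / SD[R] = (7 - 0.5 - 6.0000) / 1.4907 = 0.3354.
Step 5: Two-sided p-value via normal approximation = 2*(1 - Phi(|z|)) = 0.737316.
Step 6: alpha = 0.05. fail to reject H0.

R = 7, z = 0.3354, p = 0.737316, fail to reject H0.


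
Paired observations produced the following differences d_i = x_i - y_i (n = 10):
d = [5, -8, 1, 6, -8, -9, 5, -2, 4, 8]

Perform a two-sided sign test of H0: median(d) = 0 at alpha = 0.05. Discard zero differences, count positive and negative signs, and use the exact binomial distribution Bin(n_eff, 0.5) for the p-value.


Step 1: Discard zero differences. Original n = 10; n_eff = number of nonzero differences = 10.
Nonzero differences (with sign): +5, -8, +1, +6, -8, -9, +5, -2, +4, +8
Step 2: Count signs: positive = 6, negative = 4.
Step 3: Under H0: P(positive) = 0.5, so the number of positives S ~ Bin(10, 0.5).
Step 4: Two-sided exact p-value = sum of Bin(10,0.5) probabilities at or below the observed probability = 0.753906.
Step 5: alpha = 0.05. fail to reject H0.

n_eff = 10, pos = 6, neg = 4, p = 0.753906, fail to reject H0.


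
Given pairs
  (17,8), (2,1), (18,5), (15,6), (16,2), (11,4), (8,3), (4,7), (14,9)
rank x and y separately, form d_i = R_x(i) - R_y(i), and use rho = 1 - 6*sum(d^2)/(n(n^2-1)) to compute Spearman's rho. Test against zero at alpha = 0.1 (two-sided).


Step 1: Rank x and y separately (midranks; no ties here).
rank(x): 17->8, 2->1, 18->9, 15->6, 16->7, 11->4, 8->3, 4->2, 14->5
rank(y): 8->8, 1->1, 5->5, 6->6, 2->2, 4->4, 3->3, 7->7, 9->9
Step 2: d_i = R_x(i) - R_y(i); compute d_i^2.
  (8-8)^2=0, (1-1)^2=0, (9-5)^2=16, (6-6)^2=0, (7-2)^2=25, (4-4)^2=0, (3-3)^2=0, (2-7)^2=25, (5-9)^2=16
sum(d^2) = 82.
Step 3: rho = 1 - 6*82 / (9*(9^2 - 1)) = 1 - 492/720 = 0.316667.
Step 4: Under H0, t = rho * sqrt((n-2)/(1-rho^2)) = 0.8833 ~ t(7).
Step 5: Two-sided p-value from the t-distribution with 7 df = 0.406397.
Step 6: alpha = 0.1. fail to reject H0.

rho = 0.3167, p = 0.406397, fail to reject H0 at alpha = 0.1.


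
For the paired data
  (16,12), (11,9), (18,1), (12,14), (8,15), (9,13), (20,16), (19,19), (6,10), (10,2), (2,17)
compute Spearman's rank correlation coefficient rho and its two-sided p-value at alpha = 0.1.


Step 1: Rank x and y separately (midranks; no ties here).
rank(x): 16->8, 11->6, 18->9, 12->7, 8->3, 9->4, 20->11, 19->10, 6->2, 10->5, 2->1
rank(y): 12->5, 9->3, 1->1, 14->7, 15->8, 13->6, 16->9, 19->11, 10->4, 2->2, 17->10
Step 2: d_i = R_x(i) - R_y(i); compute d_i^2.
  (8-5)^2=9, (6-3)^2=9, (9-1)^2=64, (7-7)^2=0, (3-8)^2=25, (4-6)^2=4, (11-9)^2=4, (10-11)^2=1, (2-4)^2=4, (5-2)^2=9, (1-10)^2=81
sum(d^2) = 210.
Step 3: rho = 1 - 6*210 / (11*(11^2 - 1)) = 1 - 1260/1320 = 0.045455.
Step 4: Under H0, t = rho * sqrt((n-2)/(1-rho^2)) = 0.1365 ~ t(9).
Step 5: Two-sided p-value from the t-distribution with 9 df = 0.894427.
Step 6: alpha = 0.1. fail to reject H0.

rho = 0.0455, p = 0.894427, fail to reject H0 at alpha = 0.1.


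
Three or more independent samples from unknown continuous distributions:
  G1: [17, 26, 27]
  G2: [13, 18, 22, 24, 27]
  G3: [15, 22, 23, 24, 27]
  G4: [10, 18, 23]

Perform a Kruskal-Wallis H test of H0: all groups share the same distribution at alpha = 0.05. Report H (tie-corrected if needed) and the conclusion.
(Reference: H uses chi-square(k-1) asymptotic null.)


Step 1: Combine all N = 16 observations and assign midranks.
sorted (value, group, rank): (10,G4,1), (13,G2,2), (15,G3,3), (17,G1,4), (18,G2,5.5), (18,G4,5.5), (22,G2,7.5), (22,G3,7.5), (23,G3,9.5), (23,G4,9.5), (24,G2,11.5), (24,G3,11.5), (26,G1,13), (27,G1,15), (27,G2,15), (27,G3,15)
Step 2: Sum ranks within each group.
R_1 = 32 (n_1 = 3)
R_2 = 41.5 (n_2 = 5)
R_3 = 46.5 (n_3 = 5)
R_4 = 16 (n_4 = 3)
Step 3: H = 12/(N(N+1)) * sum(R_i^2/n_i) - 3(N+1)
     = 12/(16*17) * (32^2/3 + 41.5^2/5 + 46.5^2/5 + 16^2/3) - 3*17
     = 0.044118 * 1203.57 - 51
     = 2.098529.
Step 4: Ties present; correction factor C = 1 - 48/(16^3 - 16) = 0.988235. Corrected H = 2.098529 / 0.988235 = 2.123512.
Step 5: Under H0, H ~ chi^2(3); p-value = 0.547171.
Step 6: alpha = 0.05. fail to reject H0.

H = 2.1235, df = 3, p = 0.547171, fail to reject H0.


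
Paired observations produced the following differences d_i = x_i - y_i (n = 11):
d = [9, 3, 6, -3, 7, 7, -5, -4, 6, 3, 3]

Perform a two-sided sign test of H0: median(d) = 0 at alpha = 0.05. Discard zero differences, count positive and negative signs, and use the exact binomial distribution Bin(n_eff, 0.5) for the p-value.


Step 1: Discard zero differences. Original n = 11; n_eff = number of nonzero differences = 11.
Nonzero differences (with sign): +9, +3, +6, -3, +7, +7, -5, -4, +6, +3, +3
Step 2: Count signs: positive = 8, negative = 3.
Step 3: Under H0: P(positive) = 0.5, so the number of positives S ~ Bin(11, 0.5).
Step 4: Two-sided exact p-value = sum of Bin(11,0.5) probabilities at or below the observed probability = 0.226562.
Step 5: alpha = 0.05. fail to reject H0.

n_eff = 11, pos = 8, neg = 3, p = 0.226562, fail to reject H0.


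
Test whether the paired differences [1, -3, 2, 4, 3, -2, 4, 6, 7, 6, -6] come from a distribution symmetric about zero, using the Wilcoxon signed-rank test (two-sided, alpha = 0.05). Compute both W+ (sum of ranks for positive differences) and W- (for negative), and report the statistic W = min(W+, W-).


Step 1: Drop any zero differences (none here) and take |d_i|.
|d| = [1, 3, 2, 4, 3, 2, 4, 6, 7, 6, 6]
Step 2: Midrank |d_i| (ties get averaged ranks).
ranks: |1|->1, |3|->4.5, |2|->2.5, |4|->6.5, |3|->4.5, |2|->2.5, |4|->6.5, |6|->9, |7|->11, |6|->9, |6|->9
Step 3: Attach original signs; sum ranks with positive sign and with negative sign.
W+ = 1 + 2.5 + 6.5 + 4.5 + 6.5 + 9 + 11 + 9 = 50
W- = 4.5 + 2.5 + 9 = 16
(Check: W+ + W- = 66 should equal n(n+1)/2 = 66.)
Step 4: Test statistic W = min(W+, W-) = 16.
Step 5: Ties in |d|, so use the tie-corrected normal approximation.
        E[W] = n(n+1)/4 = 11*12/4 = 33.
        Tie groups: |d|=2 (t=2), |d|=3 (t=2), |d|=4 (t=2), |d|=6 (t=3); sum(t^3 - t) = 42.
        Var[W] = n(n+1)(2n+1)/24 - sum(t^3-t)/48 = 3036/24 - 42/48 = 125.625.
        z = (W - E[W]) / sqrt(Var[W]) = (16 - 33) / 11.2083 = -1.5167.
        Two-sided p = 2*Phi(z) = 0.129333.
Step 6: alpha = 0.05. fail to reject H0.

W+ = 50, W- = 16, W = min = 16, p = 0.129333, fail to reject H0.


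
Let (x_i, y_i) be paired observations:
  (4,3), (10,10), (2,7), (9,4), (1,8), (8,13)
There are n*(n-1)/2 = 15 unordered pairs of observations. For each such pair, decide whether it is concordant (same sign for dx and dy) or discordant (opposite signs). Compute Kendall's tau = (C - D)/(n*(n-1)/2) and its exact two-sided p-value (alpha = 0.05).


Step 1: Enumerate the 15 unordered pairs (i,j) with i<j and classify each by sign(x_j-x_i) * sign(y_j-y_i).
  (1,2):dx=+6,dy=+7->C; (1,3):dx=-2,dy=+4->D; (1,4):dx=+5,dy=+1->C; (1,5):dx=-3,dy=+5->D
  (1,6):dx=+4,dy=+10->C; (2,3):dx=-8,dy=-3->C; (2,4):dx=-1,dy=-6->C; (2,5):dx=-9,dy=-2->C
  (2,6):dx=-2,dy=+3->D; (3,4):dx=+7,dy=-3->D; (3,5):dx=-1,dy=+1->D; (3,6):dx=+6,dy=+6->C
  (4,5):dx=-8,dy=+4->D; (4,6):dx=-1,dy=+9->D; (5,6):dx=+7,dy=+5->C
Step 2: C = 8, D = 7, total pairs = 15.
Step 3: tau = (C - D)/(n(n-1)/2) = (8 - 7)/15 = 0.066667.
Step 4: Exact two-sided p-value (enumerate n! = 720 permutations of y under H0): p = 1.000000.
Step 5: alpha = 0.05. fail to reject H0.

tau_b = 0.0667 (C=8, D=7), p = 1.000000, fail to reject H0.


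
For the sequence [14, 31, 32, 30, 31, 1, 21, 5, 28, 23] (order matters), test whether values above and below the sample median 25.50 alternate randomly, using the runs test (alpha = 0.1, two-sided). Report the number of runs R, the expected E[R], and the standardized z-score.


Step 1: Compute median = 25.50; label A = above, B = below.
Labels in order: BAAAABBBAB  (n_A = 5, n_B = 5)
Step 2: Count runs R = 5.
Step 3: Under H0 (random ordering), E[R] = 2*n_A*n_B/(n_A+n_B) + 1 = 2*5*5/10 + 1 = 6.0000.
        Var[R] = 2*n_A*n_B*(2*n_A*n_B - n_A - n_B) / ((n_A+n_B)^2 * (n_A+n_B-1)) = 2000/900 = 2.2222.
        SD[R] = 1.4907.
Step 4: Continuity-corrected z = (R + 0.5 - E[R]) / SD[R] = (5 + 0.5 - 6.0000) / 1.4907 = -0.3354.
Step 5: Two-sided p-value via normal approximation = 2*(1 - Phi(|z|)) = 0.737316.
Step 6: alpha = 0.1. fail to reject H0.

R = 5, z = -0.3354, p = 0.737316, fail to reject H0.


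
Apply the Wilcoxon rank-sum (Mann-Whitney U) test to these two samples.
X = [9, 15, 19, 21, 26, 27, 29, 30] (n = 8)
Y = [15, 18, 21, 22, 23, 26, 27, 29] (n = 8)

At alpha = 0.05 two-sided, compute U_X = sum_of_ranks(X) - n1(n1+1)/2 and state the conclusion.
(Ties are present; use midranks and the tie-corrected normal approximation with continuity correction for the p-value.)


Step 1: Combine and sort all 16 observations; assign midranks.
sorted (value, group): (9,X), (15,X), (15,Y), (18,Y), (19,X), (21,X), (21,Y), (22,Y), (23,Y), (26,X), (26,Y), (27,X), (27,Y), (29,X), (29,Y), (30,X)
ranks: 9->1, 15->2.5, 15->2.5, 18->4, 19->5, 21->6.5, 21->6.5, 22->8, 23->9, 26->10.5, 26->10.5, 27->12.5, 27->12.5, 29->14.5, 29->14.5, 30->16
Step 2: Rank sum for X: R1 = 1 + 2.5 + 5 + 6.5 + 10.5 + 12.5 + 14.5 + 16 = 68.5.
Step 3: U_X = R1 - n1(n1+1)/2 = 68.5 - 8*9/2 = 68.5 - 36 = 32.5.
       U_Y = n1*n2 - U_X = 64 - 32.5 = 31.5.
Step 4: Ties are present, so use the tie-corrected normal approximation (with continuity correction) for the p-value.
Step 5: p-value = 1.000000; compare to alpha = 0.05. fail to reject H0.

U_X = 32.5, p = 1.000000, fail to reject H0 at alpha = 0.05.


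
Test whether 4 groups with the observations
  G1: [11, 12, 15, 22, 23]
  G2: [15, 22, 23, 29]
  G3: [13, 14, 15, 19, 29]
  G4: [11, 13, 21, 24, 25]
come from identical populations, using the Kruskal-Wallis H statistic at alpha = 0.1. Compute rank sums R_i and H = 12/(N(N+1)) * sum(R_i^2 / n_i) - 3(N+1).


Step 1: Combine all N = 19 observations and assign midranks.
sorted (value, group, rank): (11,G1,1.5), (11,G4,1.5), (12,G1,3), (13,G3,4.5), (13,G4,4.5), (14,G3,6), (15,G1,8), (15,G2,8), (15,G3,8), (19,G3,10), (21,G4,11), (22,G1,12.5), (22,G2,12.5), (23,G1,14.5), (23,G2,14.5), (24,G4,16), (25,G4,17), (29,G2,18.5), (29,G3,18.5)
Step 2: Sum ranks within each group.
R_1 = 39.5 (n_1 = 5)
R_2 = 53.5 (n_2 = 4)
R_3 = 47 (n_3 = 5)
R_4 = 50 (n_4 = 5)
Step 3: H = 12/(N(N+1)) * sum(R_i^2/n_i) - 3(N+1)
     = 12/(19*20) * (39.5^2/5 + 53.5^2/4 + 47^2/5 + 50^2/5) - 3*20
     = 0.031579 * 1969.41 - 60
     = 2.191974.
Step 4: Ties present; correction factor C = 1 - 54/(19^3 - 19) = 0.992105. Corrected H = 2.191974 / 0.992105 = 2.209416.
Step 5: Under H0, H ~ chi^2(3); p-value = 0.530096.
Step 6: alpha = 0.1. fail to reject H0.

H = 2.2094, df = 3, p = 0.530096, fail to reject H0.


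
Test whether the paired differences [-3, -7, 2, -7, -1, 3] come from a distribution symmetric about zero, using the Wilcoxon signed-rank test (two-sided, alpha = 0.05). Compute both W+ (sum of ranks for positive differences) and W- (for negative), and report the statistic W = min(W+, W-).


Step 1: Drop any zero differences (none here) and take |d_i|.
|d| = [3, 7, 2, 7, 1, 3]
Step 2: Midrank |d_i| (ties get averaged ranks).
ranks: |3|->3.5, |7|->5.5, |2|->2, |7|->5.5, |1|->1, |3|->3.5
Step 3: Attach original signs; sum ranks with positive sign and with negative sign.
W+ = 2 + 3.5 = 5.5
W- = 3.5 + 5.5 + 5.5 + 1 = 15.5
(Check: W+ + W- = 21 should equal n(n+1)/2 = 21.)
Step 4: Test statistic W = min(W+, W-) = 5.5.
Step 5: Ties in |d|, so use the tie-corrected normal approximation.
        E[W] = n(n+1)/4 = 6*7/4 = 10.5.
        Tie groups: |d|=3 (t=2), |d|=7 (t=2); sum(t^3 - t) = 12.
        Var[W] = n(n+1)(2n+1)/24 - sum(t^3-t)/48 = 546/24 - 12/48 = 22.5.
        z = (W - E[W]) / sqrt(Var[W]) = (5.5 - 10.5) / 4.7434 = -1.0541.
        Two-sided p = 2*Phi(z) = 0.291841.
Step 6: alpha = 0.05. fail to reject H0.

W+ = 5.5, W- = 15.5, W = min = 5.5, p = 0.291841, fail to reject H0.


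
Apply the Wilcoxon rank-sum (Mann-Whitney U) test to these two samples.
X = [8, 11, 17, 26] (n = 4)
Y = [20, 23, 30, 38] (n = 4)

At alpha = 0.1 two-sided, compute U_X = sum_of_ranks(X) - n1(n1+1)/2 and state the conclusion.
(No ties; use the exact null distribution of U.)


Step 1: Combine and sort all 8 observations; assign midranks.
sorted (value, group): (8,X), (11,X), (17,X), (20,Y), (23,Y), (26,X), (30,Y), (38,Y)
ranks: 8->1, 11->2, 17->3, 20->4, 23->5, 26->6, 30->7, 38->8
Step 2: Rank sum for X: R1 = 1 + 2 + 3 + 6 = 12.
Step 3: U_X = R1 - n1(n1+1)/2 = 12 - 4*5/2 = 12 - 10 = 2.
       U_Y = n1*n2 - U_X = 16 - 2 = 14.
Step 4: No ties, so the exact null distribution of U (based on enumerating the C(8,4) = 70 equally likely rank assignments) gives the two-sided p-value.
Step 5: p-value = 0.114286; compare to alpha = 0.1. fail to reject H0.

U_X = 2, p = 0.114286, fail to reject H0 at alpha = 0.1.


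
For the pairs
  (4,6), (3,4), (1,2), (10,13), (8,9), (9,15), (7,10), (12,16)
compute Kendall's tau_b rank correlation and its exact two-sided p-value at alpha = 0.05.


Step 1: Enumerate the 28 unordered pairs (i,j) with i<j and classify each by sign(x_j-x_i) * sign(y_j-y_i).
  (1,2):dx=-1,dy=-2->C; (1,3):dx=-3,dy=-4->C; (1,4):dx=+6,dy=+7->C; (1,5):dx=+4,dy=+3->C
  (1,6):dx=+5,dy=+9->C; (1,7):dx=+3,dy=+4->C; (1,8):dx=+8,dy=+10->C; (2,3):dx=-2,dy=-2->C
  (2,4):dx=+7,dy=+9->C; (2,5):dx=+5,dy=+5->C; (2,6):dx=+6,dy=+11->C; (2,7):dx=+4,dy=+6->C
  (2,8):dx=+9,dy=+12->C; (3,4):dx=+9,dy=+11->C; (3,5):dx=+7,dy=+7->C; (3,6):dx=+8,dy=+13->C
  (3,7):dx=+6,dy=+8->C; (3,8):dx=+11,dy=+14->C; (4,5):dx=-2,dy=-4->C; (4,6):dx=-1,dy=+2->D
  (4,7):dx=-3,dy=-3->C; (4,8):dx=+2,dy=+3->C; (5,6):dx=+1,dy=+6->C; (5,7):dx=-1,dy=+1->D
  (5,8):dx=+4,dy=+7->C; (6,7):dx=-2,dy=-5->C; (6,8):dx=+3,dy=+1->C; (7,8):dx=+5,dy=+6->C
Step 2: C = 26, D = 2, total pairs = 28.
Step 3: tau = (C - D)/(n(n-1)/2) = (26 - 2)/28 = 0.857143.
Step 4: Exact two-sided p-value (enumerate n! = 40320 permutations of y under H0): p = 0.001736.
Step 5: alpha = 0.05. reject H0.

tau_b = 0.8571 (C=26, D=2), p = 0.001736, reject H0.


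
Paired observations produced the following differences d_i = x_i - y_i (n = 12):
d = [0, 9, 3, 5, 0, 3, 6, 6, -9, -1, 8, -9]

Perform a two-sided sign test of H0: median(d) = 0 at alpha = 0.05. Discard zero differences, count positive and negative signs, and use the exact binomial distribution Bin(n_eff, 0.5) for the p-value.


Step 1: Discard zero differences. Original n = 12; n_eff = number of nonzero differences = 10.
Nonzero differences (with sign): +9, +3, +5, +3, +6, +6, -9, -1, +8, -9
Step 2: Count signs: positive = 7, negative = 3.
Step 3: Under H0: P(positive) = 0.5, so the number of positives S ~ Bin(10, 0.5).
Step 4: Two-sided exact p-value = sum of Bin(10,0.5) probabilities at or below the observed probability = 0.343750.
Step 5: alpha = 0.05. fail to reject H0.

n_eff = 10, pos = 7, neg = 3, p = 0.343750, fail to reject H0.


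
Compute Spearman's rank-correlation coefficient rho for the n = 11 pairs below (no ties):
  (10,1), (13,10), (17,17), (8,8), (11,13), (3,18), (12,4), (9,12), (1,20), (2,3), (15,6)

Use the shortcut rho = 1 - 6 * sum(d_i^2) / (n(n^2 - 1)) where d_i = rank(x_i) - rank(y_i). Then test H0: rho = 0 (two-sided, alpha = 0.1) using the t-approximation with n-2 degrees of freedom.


Step 1: Rank x and y separately (midranks; no ties here).
rank(x): 10->6, 13->9, 17->11, 8->4, 11->7, 3->3, 12->8, 9->5, 1->1, 2->2, 15->10
rank(y): 1->1, 10->6, 17->9, 8->5, 13->8, 18->10, 4->3, 12->7, 20->11, 3->2, 6->4
Step 2: d_i = R_x(i) - R_y(i); compute d_i^2.
  (6-1)^2=25, (9-6)^2=9, (11-9)^2=4, (4-5)^2=1, (7-8)^2=1, (3-10)^2=49, (8-3)^2=25, (5-7)^2=4, (1-11)^2=100, (2-2)^2=0, (10-4)^2=36
sum(d^2) = 254.
Step 3: rho = 1 - 6*254 / (11*(11^2 - 1)) = 1 - 1524/1320 = -0.154545.
Step 4: Under H0, t = rho * sqrt((n-2)/(1-rho^2)) = -0.4693 ~ t(9).
Step 5: Two-sided p-value from the t-distribution with 9 df = 0.650034.
Step 6: alpha = 0.1. fail to reject H0.

rho = -0.1545, p = 0.650034, fail to reject H0 at alpha = 0.1.


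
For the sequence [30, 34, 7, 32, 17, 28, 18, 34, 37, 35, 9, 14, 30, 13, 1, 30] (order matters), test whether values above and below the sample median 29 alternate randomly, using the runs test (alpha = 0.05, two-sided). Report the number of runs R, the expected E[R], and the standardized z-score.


Step 1: Compute median = 29; label A = above, B = below.
Labels in order: AABABBBAAABBABBA  (n_A = 8, n_B = 8)
Step 2: Count runs R = 9.
Step 3: Under H0 (random ordering), E[R] = 2*n_A*n_B/(n_A+n_B) + 1 = 2*8*8/16 + 1 = 9.0000.
        Var[R] = 2*n_A*n_B*(2*n_A*n_B - n_A - n_B) / ((n_A+n_B)^2 * (n_A+n_B-1)) = 14336/3840 = 3.7333.
        SD[R] = 1.9322.
Step 4: R = E[R], so z = 0 with no continuity correction.
Step 5: Two-sided p-value via normal approximation = 2*(1 - Phi(|z|)) = 1.000000.
Step 6: alpha = 0.05. fail to reject H0.

R = 9, z = 0.0000, p = 1.000000, fail to reject H0.


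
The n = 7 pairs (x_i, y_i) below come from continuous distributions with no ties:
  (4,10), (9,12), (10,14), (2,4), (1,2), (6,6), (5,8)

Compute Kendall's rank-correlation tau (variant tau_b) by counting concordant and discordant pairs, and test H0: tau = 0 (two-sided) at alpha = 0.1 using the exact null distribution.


Step 1: Enumerate the 21 unordered pairs (i,j) with i<j and classify each by sign(x_j-x_i) * sign(y_j-y_i).
  (1,2):dx=+5,dy=+2->C; (1,3):dx=+6,dy=+4->C; (1,4):dx=-2,dy=-6->C; (1,5):dx=-3,dy=-8->C
  (1,6):dx=+2,dy=-4->D; (1,7):dx=+1,dy=-2->D; (2,3):dx=+1,dy=+2->C; (2,4):dx=-7,dy=-8->C
  (2,5):dx=-8,dy=-10->C; (2,6):dx=-3,dy=-6->C; (2,7):dx=-4,dy=-4->C; (3,4):dx=-8,dy=-10->C
  (3,5):dx=-9,dy=-12->C; (3,6):dx=-4,dy=-8->C; (3,7):dx=-5,dy=-6->C; (4,5):dx=-1,dy=-2->C
  (4,6):dx=+4,dy=+2->C; (4,7):dx=+3,dy=+4->C; (5,6):dx=+5,dy=+4->C; (5,7):dx=+4,dy=+6->C
  (6,7):dx=-1,dy=+2->D
Step 2: C = 18, D = 3, total pairs = 21.
Step 3: tau = (C - D)/(n(n-1)/2) = (18 - 3)/21 = 0.714286.
Step 4: Exact two-sided p-value (enumerate n! = 5040 permutations of y under H0): p = 0.030159.
Step 5: alpha = 0.1. reject H0.

tau_b = 0.7143 (C=18, D=3), p = 0.030159, reject H0.


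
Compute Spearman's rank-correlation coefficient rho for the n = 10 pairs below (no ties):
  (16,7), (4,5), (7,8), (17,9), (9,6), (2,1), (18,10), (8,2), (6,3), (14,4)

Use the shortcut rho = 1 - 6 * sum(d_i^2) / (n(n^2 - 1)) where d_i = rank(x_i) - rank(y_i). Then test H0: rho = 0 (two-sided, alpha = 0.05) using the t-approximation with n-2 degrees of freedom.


Step 1: Rank x and y separately (midranks; no ties here).
rank(x): 16->8, 4->2, 7->4, 17->9, 9->6, 2->1, 18->10, 8->5, 6->3, 14->7
rank(y): 7->7, 5->5, 8->8, 9->9, 6->6, 1->1, 10->10, 2->2, 3->3, 4->4
Step 2: d_i = R_x(i) - R_y(i); compute d_i^2.
  (8-7)^2=1, (2-5)^2=9, (4-8)^2=16, (9-9)^2=0, (6-6)^2=0, (1-1)^2=0, (10-10)^2=0, (5-2)^2=9, (3-3)^2=0, (7-4)^2=9
sum(d^2) = 44.
Step 3: rho = 1 - 6*44 / (10*(10^2 - 1)) = 1 - 264/990 = 0.733333.
Step 4: Under H0, t = rho * sqrt((n-2)/(1-rho^2)) = 3.0509 ~ t(8).
Step 5: Two-sided p-value from the t-distribution with 8 df = 0.015801.
Step 6: alpha = 0.05. reject H0.

rho = 0.7333, p = 0.015801, reject H0 at alpha = 0.05.


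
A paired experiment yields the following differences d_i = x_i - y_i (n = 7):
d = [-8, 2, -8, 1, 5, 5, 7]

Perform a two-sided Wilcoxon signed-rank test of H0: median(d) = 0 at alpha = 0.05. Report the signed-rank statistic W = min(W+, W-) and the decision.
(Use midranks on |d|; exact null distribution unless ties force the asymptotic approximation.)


Step 1: Drop any zero differences (none here) and take |d_i|.
|d| = [8, 2, 8, 1, 5, 5, 7]
Step 2: Midrank |d_i| (ties get averaged ranks).
ranks: |8|->6.5, |2|->2, |8|->6.5, |1|->1, |5|->3.5, |5|->3.5, |7|->5
Step 3: Attach original signs; sum ranks with positive sign and with negative sign.
W+ = 2 + 1 + 3.5 + 3.5 + 5 = 15
W- = 6.5 + 6.5 = 13
(Check: W+ + W- = 28 should equal n(n+1)/2 = 28.)
Step 4: Test statistic W = min(W+, W-) = 13.
Step 5: Ties in |d|, so use the tie-corrected normal approximation.
        E[W] = n(n+1)/4 = 7*8/4 = 14.
        Tie groups: |d|=5 (t=2), |d|=8 (t=2); sum(t^3 - t) = 12.
        Var[W] = n(n+1)(2n+1)/24 - sum(t^3-t)/48 = 840/24 - 12/48 = 34.75.
        z = (W - E[W]) / sqrt(Var[W]) = (13 - 14) / 5.8949 = -0.1696.
        Two-sided p = 2*Phi(z) = 0.865295.
Step 6: alpha = 0.05. fail to reject H0.

W+ = 15, W- = 13, W = min = 13, p = 0.865295, fail to reject H0.


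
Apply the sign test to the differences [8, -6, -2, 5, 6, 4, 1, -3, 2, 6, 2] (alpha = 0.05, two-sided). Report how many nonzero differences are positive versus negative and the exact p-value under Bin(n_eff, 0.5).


Step 1: Discard zero differences. Original n = 11; n_eff = number of nonzero differences = 11.
Nonzero differences (with sign): +8, -6, -2, +5, +6, +4, +1, -3, +2, +6, +2
Step 2: Count signs: positive = 8, negative = 3.
Step 3: Under H0: P(positive) = 0.5, so the number of positives S ~ Bin(11, 0.5).
Step 4: Two-sided exact p-value = sum of Bin(11,0.5) probabilities at or below the observed probability = 0.226562.
Step 5: alpha = 0.05. fail to reject H0.

n_eff = 11, pos = 8, neg = 3, p = 0.226562, fail to reject H0.


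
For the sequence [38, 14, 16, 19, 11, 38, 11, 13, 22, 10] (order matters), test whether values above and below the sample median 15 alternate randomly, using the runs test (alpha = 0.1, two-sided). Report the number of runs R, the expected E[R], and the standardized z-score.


Step 1: Compute median = 15; label A = above, B = below.
Labels in order: ABAABABBAB  (n_A = 5, n_B = 5)
Step 2: Count runs R = 8.
Step 3: Under H0 (random ordering), E[R] = 2*n_A*n_B/(n_A+n_B) + 1 = 2*5*5/10 + 1 = 6.0000.
        Var[R] = 2*n_A*n_B*(2*n_A*n_B - n_A - n_B) / ((n_A+n_B)^2 * (n_A+n_B-1)) = 2000/900 = 2.2222.
        SD[R] = 1.4907.
Step 4: Continuity-corrected z = (R - 0.5 - E[R]) / SD[R] = (8 - 0.5 - 6.0000) / 1.4907 = 1.0062.
Step 5: Two-sided p-value via normal approximation = 2*(1 - Phi(|z|)) = 0.314305.
Step 6: alpha = 0.1. fail to reject H0.

R = 8, z = 1.0062, p = 0.314305, fail to reject H0.


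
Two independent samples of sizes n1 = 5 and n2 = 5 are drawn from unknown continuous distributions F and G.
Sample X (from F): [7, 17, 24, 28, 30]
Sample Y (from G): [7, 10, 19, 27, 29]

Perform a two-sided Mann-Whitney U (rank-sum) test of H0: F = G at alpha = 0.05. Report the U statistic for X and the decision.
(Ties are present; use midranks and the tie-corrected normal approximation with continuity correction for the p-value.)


Step 1: Combine and sort all 10 observations; assign midranks.
sorted (value, group): (7,X), (7,Y), (10,Y), (17,X), (19,Y), (24,X), (27,Y), (28,X), (29,Y), (30,X)
ranks: 7->1.5, 7->1.5, 10->3, 17->4, 19->5, 24->6, 27->7, 28->8, 29->9, 30->10
Step 2: Rank sum for X: R1 = 1.5 + 4 + 6 + 8 + 10 = 29.5.
Step 3: U_X = R1 - n1(n1+1)/2 = 29.5 - 5*6/2 = 29.5 - 15 = 14.5.
       U_Y = n1*n2 - U_X = 25 - 14.5 = 10.5.
Step 4: Ties are present, so use the tie-corrected normal approximation (with continuity correction) for the p-value.
Step 5: p-value = 0.753298; compare to alpha = 0.05. fail to reject H0.

U_X = 14.5, p = 0.753298, fail to reject H0 at alpha = 0.05.


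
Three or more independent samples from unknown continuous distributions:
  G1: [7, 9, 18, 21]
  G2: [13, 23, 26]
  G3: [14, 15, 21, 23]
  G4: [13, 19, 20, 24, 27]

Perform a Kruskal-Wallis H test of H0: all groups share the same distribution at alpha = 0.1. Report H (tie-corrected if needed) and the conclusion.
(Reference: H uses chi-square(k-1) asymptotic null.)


Step 1: Combine all N = 16 observations and assign midranks.
sorted (value, group, rank): (7,G1,1), (9,G1,2), (13,G2,3.5), (13,G4,3.5), (14,G3,5), (15,G3,6), (18,G1,7), (19,G4,8), (20,G4,9), (21,G1,10.5), (21,G3,10.5), (23,G2,12.5), (23,G3,12.5), (24,G4,14), (26,G2,15), (27,G4,16)
Step 2: Sum ranks within each group.
R_1 = 20.5 (n_1 = 4)
R_2 = 31 (n_2 = 3)
R_3 = 34 (n_3 = 4)
R_4 = 50.5 (n_4 = 5)
Step 3: H = 12/(N(N+1)) * sum(R_i^2/n_i) - 3(N+1)
     = 12/(16*17) * (20.5^2/4 + 31^2/3 + 34^2/4 + 50.5^2/5) - 3*17
     = 0.044118 * 1224.45 - 51
     = 3.019669.
Step 4: Ties present; correction factor C = 1 - 18/(16^3 - 16) = 0.995588. Corrected H = 3.019669 / 0.995588 = 3.033050.
Step 5: Under H0, H ~ chi^2(3); p-value = 0.386557.
Step 6: alpha = 0.1. fail to reject H0.

H = 3.0331, df = 3, p = 0.386557, fail to reject H0.


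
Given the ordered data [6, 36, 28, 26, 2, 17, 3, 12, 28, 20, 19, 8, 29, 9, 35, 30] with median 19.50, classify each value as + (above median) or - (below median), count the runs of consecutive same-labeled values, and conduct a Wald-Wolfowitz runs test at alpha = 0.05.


Step 1: Compute median = 19.50; label A = above, B = below.
Labels in order: BAAABBBBAABBABAA  (n_A = 8, n_B = 8)
Step 2: Count runs R = 8.
Step 3: Under H0 (random ordering), E[R] = 2*n_A*n_B/(n_A+n_B) + 1 = 2*8*8/16 + 1 = 9.0000.
        Var[R] = 2*n_A*n_B*(2*n_A*n_B - n_A - n_B) / ((n_A+n_B)^2 * (n_A+n_B-1)) = 14336/3840 = 3.7333.
        SD[R] = 1.9322.
Step 4: Continuity-corrected z = (R + 0.5 - E[R]) / SD[R] = (8 + 0.5 - 9.0000) / 1.9322 = -0.2588.
Step 5: Two-sided p-value via normal approximation = 2*(1 - Phi(|z|)) = 0.795809.
Step 6: alpha = 0.05. fail to reject H0.

R = 8, z = -0.2588, p = 0.795809, fail to reject H0.


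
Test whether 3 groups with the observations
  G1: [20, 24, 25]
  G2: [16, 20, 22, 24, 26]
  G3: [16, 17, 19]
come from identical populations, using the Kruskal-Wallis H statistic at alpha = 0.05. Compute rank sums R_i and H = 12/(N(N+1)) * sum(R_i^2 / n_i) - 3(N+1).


Step 1: Combine all N = 11 observations and assign midranks.
sorted (value, group, rank): (16,G2,1.5), (16,G3,1.5), (17,G3,3), (19,G3,4), (20,G1,5.5), (20,G2,5.5), (22,G2,7), (24,G1,8.5), (24,G2,8.5), (25,G1,10), (26,G2,11)
Step 2: Sum ranks within each group.
R_1 = 24 (n_1 = 3)
R_2 = 33.5 (n_2 = 5)
R_3 = 8.5 (n_3 = 3)
Step 3: H = 12/(N(N+1)) * sum(R_i^2/n_i) - 3(N+1)
     = 12/(11*12) * (24^2/3 + 33.5^2/5 + 8.5^2/3) - 3*12
     = 0.090909 * 440.533 - 36
     = 4.048485.
Step 4: Ties present; correction factor C = 1 - 18/(11^3 - 11) = 0.986364. Corrected H = 4.048485 / 0.986364 = 4.104455.
Step 5: Under H0, H ~ chi^2(2); p-value = 0.128448.
Step 6: alpha = 0.05. fail to reject H0.

H = 4.1045, df = 2, p = 0.128448, fail to reject H0.


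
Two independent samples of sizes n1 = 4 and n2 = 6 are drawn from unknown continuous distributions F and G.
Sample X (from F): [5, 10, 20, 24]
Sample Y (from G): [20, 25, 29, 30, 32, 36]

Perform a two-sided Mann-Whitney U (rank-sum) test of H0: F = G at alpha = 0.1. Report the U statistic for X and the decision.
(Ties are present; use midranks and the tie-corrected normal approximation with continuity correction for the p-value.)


Step 1: Combine and sort all 10 observations; assign midranks.
sorted (value, group): (5,X), (10,X), (20,X), (20,Y), (24,X), (25,Y), (29,Y), (30,Y), (32,Y), (36,Y)
ranks: 5->1, 10->2, 20->3.5, 20->3.5, 24->5, 25->6, 29->7, 30->8, 32->9, 36->10
Step 2: Rank sum for X: R1 = 1 + 2 + 3.5 + 5 = 11.5.
Step 3: U_X = R1 - n1(n1+1)/2 = 11.5 - 4*5/2 = 11.5 - 10 = 1.5.
       U_Y = n1*n2 - U_X = 24 - 1.5 = 22.5.
Step 4: Ties are present, so use the tie-corrected normal approximation (with continuity correction) for the p-value.
Step 5: p-value = 0.032476; compare to alpha = 0.1. reject H0.

U_X = 1.5, p = 0.032476, reject H0 at alpha = 0.1.


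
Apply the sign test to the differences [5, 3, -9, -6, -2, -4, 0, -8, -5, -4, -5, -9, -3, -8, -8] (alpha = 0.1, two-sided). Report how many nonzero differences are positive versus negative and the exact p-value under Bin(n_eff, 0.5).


Step 1: Discard zero differences. Original n = 15; n_eff = number of nonzero differences = 14.
Nonzero differences (with sign): +5, +3, -9, -6, -2, -4, -8, -5, -4, -5, -9, -3, -8, -8
Step 2: Count signs: positive = 2, negative = 12.
Step 3: Under H0: P(positive) = 0.5, so the number of positives S ~ Bin(14, 0.5).
Step 4: Two-sided exact p-value = sum of Bin(14,0.5) probabilities at or below the observed probability = 0.012939.
Step 5: alpha = 0.1. reject H0.

n_eff = 14, pos = 2, neg = 12, p = 0.012939, reject H0.


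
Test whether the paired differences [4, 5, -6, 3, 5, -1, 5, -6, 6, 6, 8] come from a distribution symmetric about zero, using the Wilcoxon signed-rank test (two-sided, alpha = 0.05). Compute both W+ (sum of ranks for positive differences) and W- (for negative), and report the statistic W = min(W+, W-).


Step 1: Drop any zero differences (none here) and take |d_i|.
|d| = [4, 5, 6, 3, 5, 1, 5, 6, 6, 6, 8]
Step 2: Midrank |d_i| (ties get averaged ranks).
ranks: |4|->3, |5|->5, |6|->8.5, |3|->2, |5|->5, |1|->1, |5|->5, |6|->8.5, |6|->8.5, |6|->8.5, |8|->11
Step 3: Attach original signs; sum ranks with positive sign and with negative sign.
W+ = 3 + 5 + 2 + 5 + 5 + 8.5 + 8.5 + 11 = 48
W- = 8.5 + 1 + 8.5 = 18
(Check: W+ + W- = 66 should equal n(n+1)/2 = 66.)
Step 4: Test statistic W = min(W+, W-) = 18.
Step 5: Ties in |d|, so use the tie-corrected normal approximation.
        E[W] = n(n+1)/4 = 11*12/4 = 33.
        Tie groups: |d|=5 (t=3), |d|=6 (t=4); sum(t^3 - t) = 84.
        Var[W] = n(n+1)(2n+1)/24 - sum(t^3-t)/48 = 3036/24 - 84/48 = 124.75.
        z = (W - E[W]) / sqrt(Var[W]) = (18 - 33) / 11.1692 = -1.3430.
        Two-sided p = 2*Phi(z) = 0.179277.
Step 6: alpha = 0.05. fail to reject H0.

W+ = 48, W- = 18, W = min = 18, p = 0.179277, fail to reject H0.


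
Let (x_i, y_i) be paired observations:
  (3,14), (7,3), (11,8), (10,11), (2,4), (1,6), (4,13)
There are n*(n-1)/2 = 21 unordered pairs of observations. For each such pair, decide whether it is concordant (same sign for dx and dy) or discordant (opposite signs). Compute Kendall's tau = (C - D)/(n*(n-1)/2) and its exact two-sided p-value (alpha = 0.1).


Step 1: Enumerate the 21 unordered pairs (i,j) with i<j and classify each by sign(x_j-x_i) * sign(y_j-y_i).
  (1,2):dx=+4,dy=-11->D; (1,3):dx=+8,dy=-6->D; (1,4):dx=+7,dy=-3->D; (1,5):dx=-1,dy=-10->C
  (1,6):dx=-2,dy=-8->C; (1,7):dx=+1,dy=-1->D; (2,3):dx=+4,dy=+5->C; (2,4):dx=+3,dy=+8->C
  (2,5):dx=-5,dy=+1->D; (2,6):dx=-6,dy=+3->D; (2,7):dx=-3,dy=+10->D; (3,4):dx=-1,dy=+3->D
  (3,5):dx=-9,dy=-4->C; (3,6):dx=-10,dy=-2->C; (3,7):dx=-7,dy=+5->D; (4,5):dx=-8,dy=-7->C
  (4,6):dx=-9,dy=-5->C; (4,7):dx=-6,dy=+2->D; (5,6):dx=-1,dy=+2->D; (5,7):dx=+2,dy=+9->C
  (6,7):dx=+3,dy=+7->C
Step 2: C = 10, D = 11, total pairs = 21.
Step 3: tau = (C - D)/(n(n-1)/2) = (10 - 11)/21 = -0.047619.
Step 4: Exact two-sided p-value (enumerate n! = 5040 permutations of y under H0): p = 1.000000.
Step 5: alpha = 0.1. fail to reject H0.

tau_b = -0.0476 (C=10, D=11), p = 1.000000, fail to reject H0.
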